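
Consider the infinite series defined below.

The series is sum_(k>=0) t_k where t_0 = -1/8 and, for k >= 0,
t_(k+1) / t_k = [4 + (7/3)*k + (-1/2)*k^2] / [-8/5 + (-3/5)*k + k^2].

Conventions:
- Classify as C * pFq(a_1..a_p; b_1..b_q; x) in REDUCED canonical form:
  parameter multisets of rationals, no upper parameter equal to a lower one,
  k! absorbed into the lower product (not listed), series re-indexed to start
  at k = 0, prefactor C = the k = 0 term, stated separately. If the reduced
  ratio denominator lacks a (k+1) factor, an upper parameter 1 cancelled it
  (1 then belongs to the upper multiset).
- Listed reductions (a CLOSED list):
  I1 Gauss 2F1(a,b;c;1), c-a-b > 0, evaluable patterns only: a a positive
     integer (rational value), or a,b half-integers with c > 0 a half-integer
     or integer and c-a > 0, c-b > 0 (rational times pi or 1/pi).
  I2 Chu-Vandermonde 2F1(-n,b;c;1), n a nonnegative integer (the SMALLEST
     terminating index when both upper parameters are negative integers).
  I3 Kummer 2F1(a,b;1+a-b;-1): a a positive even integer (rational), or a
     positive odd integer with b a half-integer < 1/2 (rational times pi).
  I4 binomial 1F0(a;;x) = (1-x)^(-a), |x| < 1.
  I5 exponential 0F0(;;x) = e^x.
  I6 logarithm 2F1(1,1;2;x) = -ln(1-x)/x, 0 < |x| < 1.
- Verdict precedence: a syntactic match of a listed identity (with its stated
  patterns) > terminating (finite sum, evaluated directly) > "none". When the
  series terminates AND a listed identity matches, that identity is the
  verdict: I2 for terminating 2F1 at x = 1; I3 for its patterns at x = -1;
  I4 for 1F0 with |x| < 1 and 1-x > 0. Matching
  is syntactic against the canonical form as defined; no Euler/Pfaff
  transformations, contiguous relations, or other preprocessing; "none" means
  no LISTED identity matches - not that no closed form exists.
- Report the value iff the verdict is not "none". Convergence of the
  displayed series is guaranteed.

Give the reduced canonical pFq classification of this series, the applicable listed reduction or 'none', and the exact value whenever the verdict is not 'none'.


This is -1/8 * 2F1(-6, 4/3; -8/5; -1/2) in reduced canonical form. Verdict: terminating - upper -6 stops the sum at k = 6; the 7 terms are added exactly. Exact value: -87788653/3569184.

Key observation: with t_0 = -1/8, factor the ratio over Q (C = -1/8, x = -1/2): negated roots = parameters.
Ratio: r(k) = (-1/2) * (k-6) (k+4/3) / [(k-8/5) (k+1)] ; factor over Q: parameters, x = (-1/2), and C = -1/8.


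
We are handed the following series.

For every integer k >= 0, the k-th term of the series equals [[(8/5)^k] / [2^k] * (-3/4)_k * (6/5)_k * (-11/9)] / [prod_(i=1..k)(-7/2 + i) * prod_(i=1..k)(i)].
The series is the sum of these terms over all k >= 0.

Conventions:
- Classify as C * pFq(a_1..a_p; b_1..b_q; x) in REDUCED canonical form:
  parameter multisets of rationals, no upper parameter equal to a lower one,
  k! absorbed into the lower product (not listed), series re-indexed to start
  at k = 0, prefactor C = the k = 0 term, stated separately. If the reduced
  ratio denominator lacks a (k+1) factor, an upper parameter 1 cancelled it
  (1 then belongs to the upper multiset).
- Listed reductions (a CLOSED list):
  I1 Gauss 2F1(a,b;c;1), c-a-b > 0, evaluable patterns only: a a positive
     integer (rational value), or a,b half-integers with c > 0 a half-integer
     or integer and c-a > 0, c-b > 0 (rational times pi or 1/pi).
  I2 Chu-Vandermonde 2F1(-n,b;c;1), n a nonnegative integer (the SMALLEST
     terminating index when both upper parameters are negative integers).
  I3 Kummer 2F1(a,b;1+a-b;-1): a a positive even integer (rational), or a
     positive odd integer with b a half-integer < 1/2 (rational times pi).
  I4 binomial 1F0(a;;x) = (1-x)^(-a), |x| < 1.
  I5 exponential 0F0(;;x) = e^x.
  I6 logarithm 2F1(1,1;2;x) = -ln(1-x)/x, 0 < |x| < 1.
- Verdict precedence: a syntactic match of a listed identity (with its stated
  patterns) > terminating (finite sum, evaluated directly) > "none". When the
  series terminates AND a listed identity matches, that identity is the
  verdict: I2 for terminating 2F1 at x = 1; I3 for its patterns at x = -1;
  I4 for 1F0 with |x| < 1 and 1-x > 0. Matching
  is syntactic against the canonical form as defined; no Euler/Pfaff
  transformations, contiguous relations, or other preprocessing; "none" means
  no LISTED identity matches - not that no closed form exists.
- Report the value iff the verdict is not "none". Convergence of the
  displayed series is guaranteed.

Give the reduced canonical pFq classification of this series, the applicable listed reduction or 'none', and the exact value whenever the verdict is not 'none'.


x = 4/5 here; the reduced form reads 2F1, upper {-3/4, 6/5}, lower {-5/2}, C = -11/9. Verdict: none (x = 4/5): each listed identity misses the multisets {-3/4, 6/5} ; {-5/2}.

Key observation: with t_0 = -11/9, the product of the first k integers (prefactor -11/9) is k!.
Adjacent-term ratio: r(k) = (4/5) * (k-3/4) (k+6/5) / [(k-5/2) (k+1)] - rational in k, leading ratio (4/5); with t_0 = -11/9, classification follows.


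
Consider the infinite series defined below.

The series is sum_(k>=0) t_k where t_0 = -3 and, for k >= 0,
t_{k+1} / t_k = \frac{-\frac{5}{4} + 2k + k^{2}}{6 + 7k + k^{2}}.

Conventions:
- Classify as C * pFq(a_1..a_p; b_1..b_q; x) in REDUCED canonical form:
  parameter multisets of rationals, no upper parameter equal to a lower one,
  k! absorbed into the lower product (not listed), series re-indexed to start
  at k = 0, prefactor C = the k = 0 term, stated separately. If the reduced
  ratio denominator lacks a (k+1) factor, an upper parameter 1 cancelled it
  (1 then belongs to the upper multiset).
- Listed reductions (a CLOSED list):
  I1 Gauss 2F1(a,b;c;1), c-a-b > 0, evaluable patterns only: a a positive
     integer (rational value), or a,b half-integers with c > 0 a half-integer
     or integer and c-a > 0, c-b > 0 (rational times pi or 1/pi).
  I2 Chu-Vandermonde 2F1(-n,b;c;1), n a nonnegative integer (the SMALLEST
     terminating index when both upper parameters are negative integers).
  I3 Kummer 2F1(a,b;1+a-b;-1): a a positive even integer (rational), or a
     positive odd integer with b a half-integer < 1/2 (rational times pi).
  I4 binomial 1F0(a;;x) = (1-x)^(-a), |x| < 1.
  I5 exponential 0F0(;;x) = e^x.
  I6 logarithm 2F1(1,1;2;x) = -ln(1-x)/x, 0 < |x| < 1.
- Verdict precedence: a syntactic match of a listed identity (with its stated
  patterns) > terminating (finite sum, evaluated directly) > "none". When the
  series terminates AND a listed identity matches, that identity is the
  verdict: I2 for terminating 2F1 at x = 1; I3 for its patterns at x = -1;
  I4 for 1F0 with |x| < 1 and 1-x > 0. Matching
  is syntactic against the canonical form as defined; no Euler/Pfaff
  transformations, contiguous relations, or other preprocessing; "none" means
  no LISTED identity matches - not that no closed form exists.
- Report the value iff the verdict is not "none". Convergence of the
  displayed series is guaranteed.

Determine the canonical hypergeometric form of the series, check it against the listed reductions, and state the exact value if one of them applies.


With C = -3: the canonical form is 2F1(-\frac{1}{2}, \frac{5}{2}; 6; 1). Verdict: Gauss's theorem I1 (half-integer case) applies (x = 1; upper {-\frac{1}{2}, \frac{5}{2}} half-integers, c = 6 in the evaluable pattern). Value: \left(-\frac{8192}{1155}\right) / \pi.

Key observation: x = 1 and factor the ratio over Q (C = -3): negated roots = parameters.
Ratio: r(k) = 1 * (k-\frac{1}{2}) (k+\frac{5}{2}) / [(k+6) (k+1)] - rational in k, leading ratio 1; with t_0 = -3, classification follows.


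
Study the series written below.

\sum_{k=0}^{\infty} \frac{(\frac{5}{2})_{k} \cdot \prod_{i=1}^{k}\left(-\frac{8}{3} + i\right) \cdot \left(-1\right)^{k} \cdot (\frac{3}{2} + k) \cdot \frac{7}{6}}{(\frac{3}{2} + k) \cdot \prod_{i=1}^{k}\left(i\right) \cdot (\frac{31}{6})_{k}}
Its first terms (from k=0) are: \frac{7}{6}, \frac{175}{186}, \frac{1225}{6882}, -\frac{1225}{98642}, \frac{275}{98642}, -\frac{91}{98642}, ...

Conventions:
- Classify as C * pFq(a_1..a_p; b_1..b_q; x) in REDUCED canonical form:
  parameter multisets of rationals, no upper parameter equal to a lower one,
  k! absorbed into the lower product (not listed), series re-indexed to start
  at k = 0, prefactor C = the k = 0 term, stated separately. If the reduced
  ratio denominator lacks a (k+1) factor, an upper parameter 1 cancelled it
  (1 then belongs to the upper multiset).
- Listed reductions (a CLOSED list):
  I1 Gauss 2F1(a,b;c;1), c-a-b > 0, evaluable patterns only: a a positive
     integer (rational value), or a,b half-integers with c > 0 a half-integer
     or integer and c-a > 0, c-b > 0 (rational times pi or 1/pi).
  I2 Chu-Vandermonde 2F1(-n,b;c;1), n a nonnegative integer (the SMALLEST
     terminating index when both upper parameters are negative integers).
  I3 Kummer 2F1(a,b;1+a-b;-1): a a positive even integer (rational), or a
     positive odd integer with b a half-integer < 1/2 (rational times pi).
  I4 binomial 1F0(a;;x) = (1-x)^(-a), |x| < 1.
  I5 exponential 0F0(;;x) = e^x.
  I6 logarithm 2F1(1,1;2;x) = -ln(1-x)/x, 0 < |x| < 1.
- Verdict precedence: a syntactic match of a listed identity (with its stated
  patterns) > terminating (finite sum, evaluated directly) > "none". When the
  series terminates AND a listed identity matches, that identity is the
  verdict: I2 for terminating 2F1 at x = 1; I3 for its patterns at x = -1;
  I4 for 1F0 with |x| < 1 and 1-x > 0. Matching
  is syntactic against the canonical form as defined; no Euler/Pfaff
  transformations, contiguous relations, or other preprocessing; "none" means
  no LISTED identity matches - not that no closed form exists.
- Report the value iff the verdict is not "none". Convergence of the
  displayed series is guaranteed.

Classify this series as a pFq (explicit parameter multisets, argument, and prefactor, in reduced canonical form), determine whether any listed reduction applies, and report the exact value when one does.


At argument -1: a 2F1 with upper {-\frac{5}{3}, \frac{5}{2}}, lower {\frac{31}{6}}, scaled by C = \frac{7}{6}. Verdict: none - at argument -1 the multisets {-\frac{5}{3}, \frac{5}{2}} ; {\frac{31}{6}} match no listed identity.

The tell: with t_0 = \frac{7}{6}, the product of the first k integers (C = 7/6, x = -1) is k!.
Ratio: r(k) = -1 * (k-\frac{5}{3}) (k+\frac{5}{2}) / [(k+\frac{31}{6}) (k+1)] - rational in k. x = -1; t_0 = \frac{7}{6}; negate the roots.


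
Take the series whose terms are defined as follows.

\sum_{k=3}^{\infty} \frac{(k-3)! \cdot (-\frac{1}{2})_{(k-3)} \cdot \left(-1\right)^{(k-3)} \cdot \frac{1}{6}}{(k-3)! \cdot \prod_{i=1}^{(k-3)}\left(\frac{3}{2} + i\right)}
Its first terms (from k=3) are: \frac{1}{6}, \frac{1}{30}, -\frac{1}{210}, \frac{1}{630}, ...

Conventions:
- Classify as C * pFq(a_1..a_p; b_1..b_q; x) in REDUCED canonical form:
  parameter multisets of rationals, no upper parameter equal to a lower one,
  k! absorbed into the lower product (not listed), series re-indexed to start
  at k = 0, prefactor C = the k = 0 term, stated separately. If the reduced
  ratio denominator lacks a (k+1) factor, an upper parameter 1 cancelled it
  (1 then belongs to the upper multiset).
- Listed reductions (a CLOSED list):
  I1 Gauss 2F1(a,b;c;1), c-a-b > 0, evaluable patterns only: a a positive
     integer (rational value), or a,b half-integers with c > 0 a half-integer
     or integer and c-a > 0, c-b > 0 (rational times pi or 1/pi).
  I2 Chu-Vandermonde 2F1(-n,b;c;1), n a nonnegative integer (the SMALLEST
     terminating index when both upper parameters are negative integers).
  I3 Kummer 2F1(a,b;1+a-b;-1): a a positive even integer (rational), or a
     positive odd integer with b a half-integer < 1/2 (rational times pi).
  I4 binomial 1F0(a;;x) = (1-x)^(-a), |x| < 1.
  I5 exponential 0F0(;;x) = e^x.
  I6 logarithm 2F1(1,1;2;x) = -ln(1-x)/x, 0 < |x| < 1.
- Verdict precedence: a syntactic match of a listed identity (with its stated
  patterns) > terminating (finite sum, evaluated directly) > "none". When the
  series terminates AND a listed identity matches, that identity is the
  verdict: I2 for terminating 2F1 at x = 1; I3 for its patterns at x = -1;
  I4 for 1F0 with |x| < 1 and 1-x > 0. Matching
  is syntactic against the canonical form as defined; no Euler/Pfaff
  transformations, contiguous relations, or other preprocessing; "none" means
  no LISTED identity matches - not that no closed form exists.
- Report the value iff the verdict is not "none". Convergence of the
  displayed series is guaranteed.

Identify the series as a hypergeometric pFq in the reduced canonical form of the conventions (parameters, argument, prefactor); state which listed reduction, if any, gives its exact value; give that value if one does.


The tell: t_0 = \frac{1}{6} here, and the factorial ratio (C = 1/6) (k+a-1)!/(a-1)! is a rising factorial (a)_k.
Adjacent-term ratio: r(k) = -1 * (k-\frac{1}{2}) (k+1) / [(k+\frac{5}{2}) (k+1)] - rational; roots negated = parameters, x = -1, C = \frac{1}{6}.

With C = \frac{1}{6}: the canonical form is 2F1(-\frac{1}{2}, 1; \frac{5}{2}; -1). Verdict: Kummer's theorem (I3) matches (x = -1; c = \frac{5}{2} equals 1+a-b for upper {-\frac{1}{2}, 1}: listed pattern). Hence: \frac{1}{16} \cdot \pi.


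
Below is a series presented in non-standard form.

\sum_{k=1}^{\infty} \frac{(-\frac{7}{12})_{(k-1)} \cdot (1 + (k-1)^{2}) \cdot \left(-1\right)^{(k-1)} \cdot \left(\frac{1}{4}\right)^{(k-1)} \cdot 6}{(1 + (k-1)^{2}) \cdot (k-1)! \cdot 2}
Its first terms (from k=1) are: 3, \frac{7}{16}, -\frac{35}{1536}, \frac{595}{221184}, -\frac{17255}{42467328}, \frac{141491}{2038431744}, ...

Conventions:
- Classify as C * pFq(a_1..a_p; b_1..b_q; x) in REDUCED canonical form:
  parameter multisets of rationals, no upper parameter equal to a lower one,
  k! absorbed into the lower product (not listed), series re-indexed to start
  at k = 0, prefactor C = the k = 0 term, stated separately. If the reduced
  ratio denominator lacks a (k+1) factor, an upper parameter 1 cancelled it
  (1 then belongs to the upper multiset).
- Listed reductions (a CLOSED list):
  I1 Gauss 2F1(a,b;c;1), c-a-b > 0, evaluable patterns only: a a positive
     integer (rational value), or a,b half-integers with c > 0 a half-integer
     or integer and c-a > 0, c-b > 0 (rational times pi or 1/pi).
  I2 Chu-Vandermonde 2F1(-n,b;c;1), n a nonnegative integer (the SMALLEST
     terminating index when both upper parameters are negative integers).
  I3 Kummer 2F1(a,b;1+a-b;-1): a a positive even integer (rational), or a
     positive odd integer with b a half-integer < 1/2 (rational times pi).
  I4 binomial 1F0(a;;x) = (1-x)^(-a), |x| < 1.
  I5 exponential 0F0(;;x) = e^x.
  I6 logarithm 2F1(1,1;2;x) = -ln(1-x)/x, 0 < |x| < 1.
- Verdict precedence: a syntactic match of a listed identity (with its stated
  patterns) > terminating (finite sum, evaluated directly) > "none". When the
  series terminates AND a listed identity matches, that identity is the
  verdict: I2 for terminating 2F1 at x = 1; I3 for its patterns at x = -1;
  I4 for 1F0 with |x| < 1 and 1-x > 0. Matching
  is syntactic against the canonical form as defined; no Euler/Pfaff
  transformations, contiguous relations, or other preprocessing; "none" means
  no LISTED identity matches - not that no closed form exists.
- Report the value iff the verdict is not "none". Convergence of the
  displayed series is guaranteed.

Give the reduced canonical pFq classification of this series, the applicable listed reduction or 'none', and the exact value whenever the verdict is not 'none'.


Canonical form: C = 3 times 1F0 with upper {-\frac{7}{12}}, lower {-}, x = -\frac{1}{4}. Verdict (x = -\frac{1}{4}): the binomial series (I4) applies (the 1F0 binomial series: exponent 7/12, x = -\frac{1}{4}). Value: 3 \cdot \left(\frac{5}{4}\right)^{\frac{7}{12}}.

Key observation: x = -\frac{1}{4} and the (-1)^k factor (C = 3, x = -1/4) folds into the argument's sign.
Consecutive-term ratio: r(k) = -\frac{1}{4} * (k-\frac{7}{12}) / [(k+1)] - rational in k, leading ratio -\frac{1}{4}; with t_0 = 3, classification follows.


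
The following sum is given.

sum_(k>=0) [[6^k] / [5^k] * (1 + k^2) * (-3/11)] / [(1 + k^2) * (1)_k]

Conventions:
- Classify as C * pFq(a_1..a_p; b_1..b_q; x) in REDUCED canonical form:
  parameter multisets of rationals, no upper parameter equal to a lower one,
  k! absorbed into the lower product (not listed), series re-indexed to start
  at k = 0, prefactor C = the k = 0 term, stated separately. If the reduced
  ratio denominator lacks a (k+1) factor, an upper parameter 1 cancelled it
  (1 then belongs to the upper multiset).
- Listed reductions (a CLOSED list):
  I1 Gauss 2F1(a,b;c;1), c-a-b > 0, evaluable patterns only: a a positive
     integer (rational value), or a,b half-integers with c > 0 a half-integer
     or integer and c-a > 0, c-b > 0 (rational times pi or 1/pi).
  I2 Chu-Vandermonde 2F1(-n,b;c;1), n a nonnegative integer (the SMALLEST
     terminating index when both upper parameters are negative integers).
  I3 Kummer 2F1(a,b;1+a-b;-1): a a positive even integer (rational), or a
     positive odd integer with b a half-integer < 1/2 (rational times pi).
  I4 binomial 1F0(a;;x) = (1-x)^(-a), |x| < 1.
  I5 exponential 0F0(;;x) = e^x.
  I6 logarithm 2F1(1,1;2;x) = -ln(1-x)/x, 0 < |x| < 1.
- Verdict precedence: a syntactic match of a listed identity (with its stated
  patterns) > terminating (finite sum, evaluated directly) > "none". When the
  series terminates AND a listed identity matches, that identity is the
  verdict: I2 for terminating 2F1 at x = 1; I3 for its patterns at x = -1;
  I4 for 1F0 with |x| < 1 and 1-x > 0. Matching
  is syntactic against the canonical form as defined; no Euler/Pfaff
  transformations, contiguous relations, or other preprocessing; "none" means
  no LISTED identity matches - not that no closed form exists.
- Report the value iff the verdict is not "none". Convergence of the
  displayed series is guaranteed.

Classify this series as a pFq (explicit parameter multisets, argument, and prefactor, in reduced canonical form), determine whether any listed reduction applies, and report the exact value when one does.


x = 6/5 here; the reduced form reads 0F0, upper {-}, lower {-}, C = -3/11. Verdict at x = 6/5: the I5 exponential reduction matches (the 0F0 exponential series at x = 6/5). Exact value: (-3/11) * e^(6/5).

Key observation: from the first term -3/11: (1)_k (C = -3/11) is k! itself.
Ratio: r(k) = (6/5) * 1 / [(k+1)] - rational in k. x = (6/5); t_0 = -3/11; negate the roots.


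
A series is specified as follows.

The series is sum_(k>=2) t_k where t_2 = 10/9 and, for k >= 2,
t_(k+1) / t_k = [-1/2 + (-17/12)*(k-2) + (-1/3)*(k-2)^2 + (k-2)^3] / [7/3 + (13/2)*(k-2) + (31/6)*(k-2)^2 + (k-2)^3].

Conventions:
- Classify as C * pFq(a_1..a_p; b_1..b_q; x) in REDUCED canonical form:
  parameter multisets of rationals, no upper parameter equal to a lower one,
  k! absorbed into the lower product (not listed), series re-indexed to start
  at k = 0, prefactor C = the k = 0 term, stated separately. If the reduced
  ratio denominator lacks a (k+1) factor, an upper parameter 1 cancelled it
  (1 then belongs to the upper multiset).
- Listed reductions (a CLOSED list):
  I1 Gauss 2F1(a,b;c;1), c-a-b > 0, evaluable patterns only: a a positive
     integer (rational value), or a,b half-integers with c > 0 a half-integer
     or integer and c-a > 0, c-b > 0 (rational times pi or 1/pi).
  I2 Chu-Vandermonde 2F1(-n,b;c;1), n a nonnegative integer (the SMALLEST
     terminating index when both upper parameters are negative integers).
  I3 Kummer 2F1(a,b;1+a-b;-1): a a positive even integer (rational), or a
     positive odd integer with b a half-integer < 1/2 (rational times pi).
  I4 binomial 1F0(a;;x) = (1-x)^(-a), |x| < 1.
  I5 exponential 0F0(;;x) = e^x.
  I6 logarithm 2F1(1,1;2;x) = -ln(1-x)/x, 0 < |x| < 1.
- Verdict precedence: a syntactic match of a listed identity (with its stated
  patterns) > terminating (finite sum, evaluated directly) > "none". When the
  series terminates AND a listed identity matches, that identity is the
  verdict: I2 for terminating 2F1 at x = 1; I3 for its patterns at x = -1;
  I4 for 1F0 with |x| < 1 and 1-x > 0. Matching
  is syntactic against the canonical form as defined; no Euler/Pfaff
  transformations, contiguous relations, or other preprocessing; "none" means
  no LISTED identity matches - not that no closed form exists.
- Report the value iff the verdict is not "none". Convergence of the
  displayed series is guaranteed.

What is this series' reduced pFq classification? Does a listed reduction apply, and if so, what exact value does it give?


With C = 10/9: the canonical form is 2F1(-3/2, 1/2; 7/2; 1). Verdict: Gauss (I1, half-integer pattern) applies (x = 1; upper {-3/2, 1/2} half-integers, c = 7/2 in the evaluable pattern). Hence: (875/3072) * pi.

Key observation: x = 1 and the ratio is unreduced: k + 2/3 divides both sides (prefactor 10/9).
Term ratio: r(k) = 1 * (k-3/2) (k+1/2) / [(k+7/2) (k+1)] - poly over poly, x = 1 from leading terms; C = 10/9 at k = 0.


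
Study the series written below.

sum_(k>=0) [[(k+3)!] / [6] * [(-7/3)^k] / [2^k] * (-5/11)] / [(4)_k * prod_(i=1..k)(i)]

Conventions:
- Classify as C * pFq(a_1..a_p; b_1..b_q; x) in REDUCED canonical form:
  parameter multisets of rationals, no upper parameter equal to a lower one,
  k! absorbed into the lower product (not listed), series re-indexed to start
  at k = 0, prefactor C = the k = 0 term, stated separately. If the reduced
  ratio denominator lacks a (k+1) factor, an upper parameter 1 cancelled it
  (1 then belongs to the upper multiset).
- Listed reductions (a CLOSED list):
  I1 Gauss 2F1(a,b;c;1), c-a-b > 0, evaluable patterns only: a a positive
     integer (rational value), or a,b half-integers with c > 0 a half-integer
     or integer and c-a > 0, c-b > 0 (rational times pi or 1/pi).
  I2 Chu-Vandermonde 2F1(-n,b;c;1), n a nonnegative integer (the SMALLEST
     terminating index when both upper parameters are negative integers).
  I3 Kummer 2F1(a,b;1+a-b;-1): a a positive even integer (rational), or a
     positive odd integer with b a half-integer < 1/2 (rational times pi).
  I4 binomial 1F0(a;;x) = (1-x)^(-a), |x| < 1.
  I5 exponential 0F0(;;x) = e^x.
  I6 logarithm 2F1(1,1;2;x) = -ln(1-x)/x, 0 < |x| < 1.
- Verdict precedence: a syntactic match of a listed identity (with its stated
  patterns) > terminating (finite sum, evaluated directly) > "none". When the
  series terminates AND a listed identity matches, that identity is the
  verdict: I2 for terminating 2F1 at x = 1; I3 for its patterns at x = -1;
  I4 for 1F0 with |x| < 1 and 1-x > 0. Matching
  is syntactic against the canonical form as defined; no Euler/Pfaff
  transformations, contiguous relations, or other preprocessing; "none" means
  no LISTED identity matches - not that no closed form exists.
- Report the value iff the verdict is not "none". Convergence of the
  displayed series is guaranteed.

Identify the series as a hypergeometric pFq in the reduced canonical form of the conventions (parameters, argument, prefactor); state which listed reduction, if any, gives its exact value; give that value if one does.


Structural cue: t_0 being -5/11, the parameter 4 appears in both the upper and lower lists and cancels.
Term ratio: r(k) = (-7/6) * 1 / [(k+1)] ; factor over Q: parameters, x = (-7/6), and C = -5/11.

With C = -5/11: the canonical form is 0F0(-; -; -7/6). Verdict: the I5 exponential reduction applies (the 0F0 exponential series at x = -7/6). Hence: (-5/11) * e^(-7/6).


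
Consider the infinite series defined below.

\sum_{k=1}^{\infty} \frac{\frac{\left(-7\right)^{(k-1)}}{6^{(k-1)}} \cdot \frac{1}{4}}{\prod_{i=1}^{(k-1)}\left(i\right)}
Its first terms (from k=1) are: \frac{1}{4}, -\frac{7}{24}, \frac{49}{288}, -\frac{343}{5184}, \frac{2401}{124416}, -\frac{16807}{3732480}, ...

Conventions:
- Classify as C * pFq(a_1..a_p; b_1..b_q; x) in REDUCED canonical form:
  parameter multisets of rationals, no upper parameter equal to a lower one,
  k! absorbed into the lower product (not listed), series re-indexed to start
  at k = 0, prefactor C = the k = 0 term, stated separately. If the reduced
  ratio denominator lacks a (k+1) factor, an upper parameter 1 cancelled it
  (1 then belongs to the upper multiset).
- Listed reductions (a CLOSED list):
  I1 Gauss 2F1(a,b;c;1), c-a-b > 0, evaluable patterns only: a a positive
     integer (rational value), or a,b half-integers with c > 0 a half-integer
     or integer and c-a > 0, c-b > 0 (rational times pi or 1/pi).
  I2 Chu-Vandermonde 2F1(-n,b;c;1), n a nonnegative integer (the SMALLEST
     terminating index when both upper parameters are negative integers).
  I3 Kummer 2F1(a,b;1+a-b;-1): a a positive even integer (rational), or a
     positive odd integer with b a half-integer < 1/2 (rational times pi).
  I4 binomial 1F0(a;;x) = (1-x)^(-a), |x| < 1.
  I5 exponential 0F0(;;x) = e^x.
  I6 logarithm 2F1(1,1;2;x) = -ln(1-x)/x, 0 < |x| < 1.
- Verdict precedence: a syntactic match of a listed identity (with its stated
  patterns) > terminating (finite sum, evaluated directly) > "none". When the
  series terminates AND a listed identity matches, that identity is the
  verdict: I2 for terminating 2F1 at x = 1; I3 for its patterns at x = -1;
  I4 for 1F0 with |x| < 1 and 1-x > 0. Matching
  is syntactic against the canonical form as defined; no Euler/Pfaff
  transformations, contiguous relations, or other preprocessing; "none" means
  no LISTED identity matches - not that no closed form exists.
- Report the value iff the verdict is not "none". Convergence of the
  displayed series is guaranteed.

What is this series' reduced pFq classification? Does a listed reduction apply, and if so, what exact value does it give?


Prefactor \frac{1}{4}, argument -\frac{7}{6}: 0F0 with upper {-} over lower {-}. Verdict: exponential (I5) fires (the 0F0 exponential series at x = -\frac{7}{6}). Sum: \frac{1}{4} \cdot e^{-\frac{7}{6}}.

Structural cue: t_0 = \frac{1}{4} here, and the two geometric factors (C = 1/4) combine into one argument.
Consecutive-term ratio: r(k) = -\frac{7}{6} * 1 / [(k+1)] ; factor over Q: parameters, x = -\frac{7}{6}, and C = \frac{1}{4}.


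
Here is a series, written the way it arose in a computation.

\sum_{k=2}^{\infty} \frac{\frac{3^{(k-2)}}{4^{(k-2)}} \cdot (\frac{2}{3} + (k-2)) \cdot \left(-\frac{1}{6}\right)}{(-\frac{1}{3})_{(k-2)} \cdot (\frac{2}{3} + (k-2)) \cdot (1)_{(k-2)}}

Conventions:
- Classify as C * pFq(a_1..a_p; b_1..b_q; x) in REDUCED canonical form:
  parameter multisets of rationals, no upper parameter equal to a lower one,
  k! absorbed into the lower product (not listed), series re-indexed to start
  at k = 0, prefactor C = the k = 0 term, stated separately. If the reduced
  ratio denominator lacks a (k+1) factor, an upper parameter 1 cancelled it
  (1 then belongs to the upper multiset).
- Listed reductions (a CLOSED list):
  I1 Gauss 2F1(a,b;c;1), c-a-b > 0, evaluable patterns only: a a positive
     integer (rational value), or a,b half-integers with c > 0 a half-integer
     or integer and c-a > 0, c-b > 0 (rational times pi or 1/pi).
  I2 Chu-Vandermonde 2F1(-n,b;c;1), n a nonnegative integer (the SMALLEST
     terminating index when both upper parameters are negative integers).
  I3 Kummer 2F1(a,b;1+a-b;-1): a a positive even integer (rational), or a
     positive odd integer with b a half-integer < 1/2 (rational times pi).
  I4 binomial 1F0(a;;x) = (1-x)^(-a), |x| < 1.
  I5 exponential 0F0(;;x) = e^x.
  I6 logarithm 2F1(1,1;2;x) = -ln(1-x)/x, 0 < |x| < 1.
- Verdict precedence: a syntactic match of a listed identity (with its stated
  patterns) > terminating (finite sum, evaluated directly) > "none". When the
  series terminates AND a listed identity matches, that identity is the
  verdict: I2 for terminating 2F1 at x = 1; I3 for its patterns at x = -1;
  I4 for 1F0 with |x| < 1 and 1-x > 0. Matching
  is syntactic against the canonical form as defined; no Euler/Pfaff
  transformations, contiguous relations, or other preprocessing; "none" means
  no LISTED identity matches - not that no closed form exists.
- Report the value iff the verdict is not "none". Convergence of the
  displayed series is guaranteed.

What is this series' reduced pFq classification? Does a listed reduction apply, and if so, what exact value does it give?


Prefactor -\frac{1}{6}, argument \frac{3}{4}: 0F1 with upper {-} over lower {-\frac{1}{3}}. Verdict: no listed reduction: x = \frac{3}{4} and upper {-} fail every I1-I6 pattern.

Key step: t_0 = -\frac{1}{6} here, and the two geometric factors (prefactor -1/6) combine into one argument.
Consecutive-term ratio: r(k) = \frac{3}{4} * 1 / [(k-\frac{1}{3}) (k+1)] - rational in k, leading ratio \frac{3}{4}; with t_0 = -\frac{1}{6}, classification follows.


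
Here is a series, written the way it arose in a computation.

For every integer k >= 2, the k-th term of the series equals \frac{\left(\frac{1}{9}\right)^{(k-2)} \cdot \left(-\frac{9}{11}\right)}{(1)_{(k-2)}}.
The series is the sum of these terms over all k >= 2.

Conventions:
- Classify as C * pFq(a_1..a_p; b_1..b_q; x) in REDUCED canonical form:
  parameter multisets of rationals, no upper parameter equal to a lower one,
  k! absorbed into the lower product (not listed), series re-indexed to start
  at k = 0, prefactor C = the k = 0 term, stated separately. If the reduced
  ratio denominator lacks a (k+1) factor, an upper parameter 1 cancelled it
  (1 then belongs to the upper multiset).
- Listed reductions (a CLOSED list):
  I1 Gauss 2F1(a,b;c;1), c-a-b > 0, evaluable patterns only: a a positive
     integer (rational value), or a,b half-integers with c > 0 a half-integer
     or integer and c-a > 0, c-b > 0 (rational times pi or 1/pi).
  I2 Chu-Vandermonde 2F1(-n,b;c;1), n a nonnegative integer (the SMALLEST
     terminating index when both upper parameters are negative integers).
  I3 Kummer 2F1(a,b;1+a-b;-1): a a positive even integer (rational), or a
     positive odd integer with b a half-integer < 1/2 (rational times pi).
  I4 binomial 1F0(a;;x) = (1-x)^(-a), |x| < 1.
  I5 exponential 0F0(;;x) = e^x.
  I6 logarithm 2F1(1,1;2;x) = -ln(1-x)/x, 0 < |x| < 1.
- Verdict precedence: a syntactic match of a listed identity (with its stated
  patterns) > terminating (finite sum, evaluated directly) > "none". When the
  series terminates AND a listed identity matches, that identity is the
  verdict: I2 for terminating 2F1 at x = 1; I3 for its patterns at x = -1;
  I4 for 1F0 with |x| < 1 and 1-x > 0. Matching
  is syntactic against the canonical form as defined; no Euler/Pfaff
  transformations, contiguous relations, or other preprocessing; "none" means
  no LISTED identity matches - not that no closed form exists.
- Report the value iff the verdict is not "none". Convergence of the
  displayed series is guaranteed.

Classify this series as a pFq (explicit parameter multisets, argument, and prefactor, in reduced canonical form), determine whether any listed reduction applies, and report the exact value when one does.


Key step: from the first term -\frac{9}{11}: (1)_k (prefactor -9/11) is k! itself.
Consecutive-term ratio: r(k) = \frac{1}{9} * 1 / [(k+1)] - rational in k. x = \frac{1}{9}; t_0 = -\frac{9}{11}; negate the roots.

Prefactor -\frac{9}{11}, argument \frac{1}{9}: 0F0 with upper {-} over lower {-}. Verdict: exponential (I5) matches (the 0F0 exponential series at x = \frac{1}{9}). Its exact value is \left(-\frac{9}{11}\right) \cdot e^{\frac{1}{9}}.


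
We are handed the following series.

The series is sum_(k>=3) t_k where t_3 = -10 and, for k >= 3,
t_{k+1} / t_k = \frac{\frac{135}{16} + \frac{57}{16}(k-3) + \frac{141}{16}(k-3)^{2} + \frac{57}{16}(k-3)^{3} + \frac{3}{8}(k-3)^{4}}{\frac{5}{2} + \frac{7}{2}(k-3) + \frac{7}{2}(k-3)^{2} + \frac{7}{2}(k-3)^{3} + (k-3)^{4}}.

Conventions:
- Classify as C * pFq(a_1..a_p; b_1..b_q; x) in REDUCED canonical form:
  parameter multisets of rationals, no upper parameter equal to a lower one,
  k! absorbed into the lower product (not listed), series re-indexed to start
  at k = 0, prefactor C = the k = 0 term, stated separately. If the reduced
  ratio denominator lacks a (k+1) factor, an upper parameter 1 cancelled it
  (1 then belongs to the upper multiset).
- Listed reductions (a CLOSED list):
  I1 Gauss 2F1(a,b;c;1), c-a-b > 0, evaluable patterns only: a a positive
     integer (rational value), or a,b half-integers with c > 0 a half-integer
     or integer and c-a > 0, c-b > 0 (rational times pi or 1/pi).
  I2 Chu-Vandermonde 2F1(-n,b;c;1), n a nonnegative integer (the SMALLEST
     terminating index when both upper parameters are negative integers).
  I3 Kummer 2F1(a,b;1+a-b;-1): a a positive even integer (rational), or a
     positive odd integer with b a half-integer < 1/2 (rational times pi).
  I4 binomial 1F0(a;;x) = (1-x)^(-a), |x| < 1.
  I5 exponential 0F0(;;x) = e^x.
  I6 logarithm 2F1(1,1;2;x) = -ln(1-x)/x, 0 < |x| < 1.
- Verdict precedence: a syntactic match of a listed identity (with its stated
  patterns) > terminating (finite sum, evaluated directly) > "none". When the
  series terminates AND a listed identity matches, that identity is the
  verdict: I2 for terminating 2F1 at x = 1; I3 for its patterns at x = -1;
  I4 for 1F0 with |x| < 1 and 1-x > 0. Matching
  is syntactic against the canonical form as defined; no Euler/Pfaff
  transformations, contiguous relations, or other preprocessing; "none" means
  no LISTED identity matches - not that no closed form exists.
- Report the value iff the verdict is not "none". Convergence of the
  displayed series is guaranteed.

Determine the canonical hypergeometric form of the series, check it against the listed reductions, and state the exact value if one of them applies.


Canonical form: C = -10 times 2F1 with upper {\frac{9}{2}, 5}, lower {\frac{5}{2}}, x = \frac{3}{8}. Verdict: none here - no I1-I6 shape fits x = \frac{3}{8} with lower {\frac{5}{2}}.

First insight: with t_0 = -10, cancel k^2 + 1 from the displayed ratio first; then C = -10.
Adjacent-term ratio: r(k) = \frac{3}{8} * (k+\frac{9}{2}) (k+5) / [(k+\frac{5}{2}) (k+1)] - rational in k, leading ratio \frac{3}{8}; with t_0 = -10, classification follows.


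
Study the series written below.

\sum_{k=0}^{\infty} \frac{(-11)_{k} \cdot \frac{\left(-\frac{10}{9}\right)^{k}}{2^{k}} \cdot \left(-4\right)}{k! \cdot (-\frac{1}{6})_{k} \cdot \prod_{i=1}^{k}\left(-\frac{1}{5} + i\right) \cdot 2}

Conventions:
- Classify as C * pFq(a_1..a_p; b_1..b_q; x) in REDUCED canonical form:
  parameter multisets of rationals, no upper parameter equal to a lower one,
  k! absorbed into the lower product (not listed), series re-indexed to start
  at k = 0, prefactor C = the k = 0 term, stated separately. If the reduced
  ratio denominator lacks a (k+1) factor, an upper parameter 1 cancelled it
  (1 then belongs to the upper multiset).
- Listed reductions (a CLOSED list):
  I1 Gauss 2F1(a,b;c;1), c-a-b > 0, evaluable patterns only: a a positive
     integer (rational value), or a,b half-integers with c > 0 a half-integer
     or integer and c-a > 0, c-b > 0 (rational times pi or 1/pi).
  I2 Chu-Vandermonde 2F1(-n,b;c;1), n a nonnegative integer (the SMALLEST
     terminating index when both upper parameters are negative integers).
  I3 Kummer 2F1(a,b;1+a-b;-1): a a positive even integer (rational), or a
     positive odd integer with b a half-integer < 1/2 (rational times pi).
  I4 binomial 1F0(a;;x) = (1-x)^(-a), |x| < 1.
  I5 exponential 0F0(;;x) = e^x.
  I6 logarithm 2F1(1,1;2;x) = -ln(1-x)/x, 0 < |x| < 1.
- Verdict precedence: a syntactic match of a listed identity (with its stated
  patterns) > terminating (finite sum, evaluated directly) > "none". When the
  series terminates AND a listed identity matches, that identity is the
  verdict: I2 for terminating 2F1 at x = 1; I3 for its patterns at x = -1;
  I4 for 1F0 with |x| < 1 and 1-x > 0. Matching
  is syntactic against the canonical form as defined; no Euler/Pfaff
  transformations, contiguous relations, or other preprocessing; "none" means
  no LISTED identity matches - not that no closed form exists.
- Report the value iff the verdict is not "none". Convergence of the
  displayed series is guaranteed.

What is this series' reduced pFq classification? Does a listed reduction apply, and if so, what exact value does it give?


Classification (C = -2): 1F2 with upper {-11}, lower {-\frac{1}{6}, \frac{4}{5}}, argument x = -\frac{5}{9}. Verdict: terminating (-11 upstairs). 12 nonzero terms in all; added directly. Hence: \frac{300104298683210874054054886332787}{936458075364920551449369131769}.

Structural cue: t_0 being -2, the two k-th powers (C = -2, x = -5/9) combine into one argument.
Consecutive-term ratio: r(k) = -\frac{5}{9} * (k-11) / [(k-\frac{1}{6}) (k+\frac{4}{5}) (k+1)] - rational in k. x = -\frac{5}{9}; t_0 = -2; negate the roots.


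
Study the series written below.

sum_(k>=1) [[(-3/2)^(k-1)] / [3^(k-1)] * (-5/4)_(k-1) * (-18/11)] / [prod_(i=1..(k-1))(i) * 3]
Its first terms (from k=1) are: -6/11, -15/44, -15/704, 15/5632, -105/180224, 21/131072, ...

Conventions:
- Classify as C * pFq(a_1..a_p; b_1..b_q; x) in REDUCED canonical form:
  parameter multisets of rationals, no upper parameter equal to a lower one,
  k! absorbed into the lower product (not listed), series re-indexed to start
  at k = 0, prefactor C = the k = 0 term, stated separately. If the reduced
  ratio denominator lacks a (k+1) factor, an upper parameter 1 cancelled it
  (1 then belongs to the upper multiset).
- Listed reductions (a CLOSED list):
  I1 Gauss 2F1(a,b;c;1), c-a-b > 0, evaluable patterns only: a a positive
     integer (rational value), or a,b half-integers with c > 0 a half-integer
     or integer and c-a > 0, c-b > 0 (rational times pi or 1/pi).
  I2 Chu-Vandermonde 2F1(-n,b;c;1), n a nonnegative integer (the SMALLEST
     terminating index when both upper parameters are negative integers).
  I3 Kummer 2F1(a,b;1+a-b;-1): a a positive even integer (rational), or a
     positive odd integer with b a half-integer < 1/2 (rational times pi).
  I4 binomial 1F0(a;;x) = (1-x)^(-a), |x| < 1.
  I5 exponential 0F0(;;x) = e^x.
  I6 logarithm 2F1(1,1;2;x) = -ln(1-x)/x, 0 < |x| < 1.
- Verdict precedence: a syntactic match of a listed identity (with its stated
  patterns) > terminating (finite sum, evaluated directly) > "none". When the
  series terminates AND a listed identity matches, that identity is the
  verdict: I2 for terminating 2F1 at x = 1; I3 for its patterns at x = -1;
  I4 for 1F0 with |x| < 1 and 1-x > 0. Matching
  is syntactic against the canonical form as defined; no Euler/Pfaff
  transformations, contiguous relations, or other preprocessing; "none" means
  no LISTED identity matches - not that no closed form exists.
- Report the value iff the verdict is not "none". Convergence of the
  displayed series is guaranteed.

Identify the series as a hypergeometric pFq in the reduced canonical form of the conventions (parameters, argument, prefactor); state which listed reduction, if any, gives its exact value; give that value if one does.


Prefactor -6/11, argument -1/2: 1F0 with upper {-5/4} over lower {-}. Verdict at x = -1/2: the binomial series (I4) matches (the 1F0 binomial series: exponent 5/4, x = -1/2). Its exact value is (-6/11) * (3/2)^(5/4).

Structural cue: x = (-1/2) and the two k-th powers (C = -6/11) combine into one argument.
Adjacent-term ratio: r(k) = (-1/2) * (k-5/4) / [(k+1)] - rational in k, leading ratio (-1/2); with t_0 = -6/11, classification follows.


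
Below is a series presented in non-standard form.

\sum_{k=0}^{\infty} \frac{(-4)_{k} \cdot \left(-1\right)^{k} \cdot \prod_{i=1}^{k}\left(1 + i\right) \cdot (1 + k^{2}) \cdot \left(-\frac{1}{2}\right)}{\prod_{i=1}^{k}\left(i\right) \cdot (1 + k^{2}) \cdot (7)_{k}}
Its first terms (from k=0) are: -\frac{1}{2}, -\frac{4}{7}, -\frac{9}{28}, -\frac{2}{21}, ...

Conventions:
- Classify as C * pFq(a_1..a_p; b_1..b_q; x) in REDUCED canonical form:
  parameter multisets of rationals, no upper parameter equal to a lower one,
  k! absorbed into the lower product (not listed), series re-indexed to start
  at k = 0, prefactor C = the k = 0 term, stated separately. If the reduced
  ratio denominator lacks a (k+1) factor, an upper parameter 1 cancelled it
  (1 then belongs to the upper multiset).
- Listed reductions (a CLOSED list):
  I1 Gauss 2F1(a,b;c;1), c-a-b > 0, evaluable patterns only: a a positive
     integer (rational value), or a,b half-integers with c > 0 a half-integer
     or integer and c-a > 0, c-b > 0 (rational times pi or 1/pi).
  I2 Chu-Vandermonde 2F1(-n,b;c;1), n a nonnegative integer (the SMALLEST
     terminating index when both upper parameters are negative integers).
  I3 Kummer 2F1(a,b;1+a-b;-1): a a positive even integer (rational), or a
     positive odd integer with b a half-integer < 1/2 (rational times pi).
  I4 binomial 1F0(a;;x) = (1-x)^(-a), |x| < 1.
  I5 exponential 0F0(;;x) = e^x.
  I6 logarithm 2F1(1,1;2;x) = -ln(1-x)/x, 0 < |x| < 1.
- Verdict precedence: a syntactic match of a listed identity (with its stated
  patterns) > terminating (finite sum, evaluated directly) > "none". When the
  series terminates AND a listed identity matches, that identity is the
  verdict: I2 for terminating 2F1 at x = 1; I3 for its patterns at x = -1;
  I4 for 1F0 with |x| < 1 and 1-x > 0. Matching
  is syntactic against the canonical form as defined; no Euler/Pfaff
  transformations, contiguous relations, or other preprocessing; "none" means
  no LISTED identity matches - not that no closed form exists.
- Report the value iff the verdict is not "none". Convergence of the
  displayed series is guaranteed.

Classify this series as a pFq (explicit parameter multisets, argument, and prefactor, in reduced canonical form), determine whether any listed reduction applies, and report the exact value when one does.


Classification (C = -\frac{1}{2}): 2F1 with upper {-4, 2}, lower {7}, argument x = -1. Verdict: Kummer (I3) matches (x = -1; c = 7 equals 1+a-b for upper {-4, 2}: listed pattern). Hence: -\frac{3}{2}.

Key observation: with t_0 = -\frac{1}{2}, striking the common factor k^2 + 1 reduces the term (C = -1/2).
Ratio: r(k) = -1 * (k-4) (k+2) / [(k+7) (k+1)] - rational; roots negated = parameters, x = -1, C = -\frac{1}{2}.
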